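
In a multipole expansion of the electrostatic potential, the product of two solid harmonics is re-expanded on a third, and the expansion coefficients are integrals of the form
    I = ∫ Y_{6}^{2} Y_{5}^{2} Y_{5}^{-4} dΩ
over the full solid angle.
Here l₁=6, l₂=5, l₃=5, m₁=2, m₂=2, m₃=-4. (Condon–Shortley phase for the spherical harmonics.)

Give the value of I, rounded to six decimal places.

0.108910

m-sum 0 ✓  L=16 even ✓  1≤5≤11 ✓
Π(2lᵢ+1) = 13×11×11 = 1573
triangle coeff Δ(6,5,5) = 1/28588560
Σ_t [1,5]: t=1:−1/345600 t=2:+1/13824 t=3:−1/5184 t=4:+1/13824 t=5:−1/345600 = -7/129600
(3j)²=80/7293 [(6 5 5; 0 0 0)], sign=+1
Σ_t [3,4]: t=3:−1/103680 t=4:+1/207360 = -1/207360
(3j)²=21/2431 [(6 5 5; 2 2 -4)], sign=+1
⇒ 4πI² = 560/3757
I = (+1)√(560/3757/(4π)) = 0.10891018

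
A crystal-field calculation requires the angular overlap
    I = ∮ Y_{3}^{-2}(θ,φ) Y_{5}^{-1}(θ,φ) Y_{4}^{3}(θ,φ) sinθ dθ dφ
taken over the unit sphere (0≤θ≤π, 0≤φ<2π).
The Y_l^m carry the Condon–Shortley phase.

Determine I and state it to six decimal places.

Rules hold: Σm=0, L=12 even, 2≤4≤8.
N = 7·11·9 = 693
Δ = 4!·2!·6!/13! = 1/180180
Racah Σ t=1..3: t=1:−1/576 t=2:+1/144 t=3:−1/576 = 1/288
⇒ 3j(3 5 4; 0 0 0)² = 20/1001, sgn +1
Racah Σ t=3..4: t=3:−1/1440 t=4:+1/17280 = -11/17280
⇒ 3j(3 5 4; -2 -1 3)² = 11/468, sgn +1
4πI² = N·(3j₀)²·(3jₘ)² = 55/169
I = +1·√(0.325444/4π) = 0.16092854

0.160929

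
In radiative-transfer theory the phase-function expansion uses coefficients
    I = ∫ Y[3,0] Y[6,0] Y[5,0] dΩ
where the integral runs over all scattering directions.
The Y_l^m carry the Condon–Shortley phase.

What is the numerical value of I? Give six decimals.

Rules hold: Σm=0, L=14 even, 3≤5≤9.
N = 7·13·11 = 1001
Δ = 4!·2!·8!/15! = 1/675675
Racah Σ t=1..3: t=1:−1/8640 t=2:+1/2304 t=3:−1/8640 = 7/34560
⇒ 3j(3 6 5; 0 0 0)² = 7/429, sgn -1
(m-triple is (0,0,0) — same symbol as above.)
4πI² = N·(3j₀)²·(3jₘ)² = 343/1287
I = +1·√(0.266511/4π) = 0.14563067

0.145631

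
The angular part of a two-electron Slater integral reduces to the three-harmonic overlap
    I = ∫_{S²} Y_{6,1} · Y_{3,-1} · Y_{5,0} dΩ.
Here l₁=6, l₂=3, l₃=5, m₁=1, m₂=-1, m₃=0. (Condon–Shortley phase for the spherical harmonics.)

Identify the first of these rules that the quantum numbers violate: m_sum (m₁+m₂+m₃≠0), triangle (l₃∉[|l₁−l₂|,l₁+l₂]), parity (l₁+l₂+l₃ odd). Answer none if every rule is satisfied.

none

m₁+m₂+m₃ = 1 − 1 + 0 = 0  ✓
triangle: |6−3|=3 ≤ l₃=5 ≤ 6+3=9  ✓
parity: l₁+l₂+l₃ = 14 is even  ✓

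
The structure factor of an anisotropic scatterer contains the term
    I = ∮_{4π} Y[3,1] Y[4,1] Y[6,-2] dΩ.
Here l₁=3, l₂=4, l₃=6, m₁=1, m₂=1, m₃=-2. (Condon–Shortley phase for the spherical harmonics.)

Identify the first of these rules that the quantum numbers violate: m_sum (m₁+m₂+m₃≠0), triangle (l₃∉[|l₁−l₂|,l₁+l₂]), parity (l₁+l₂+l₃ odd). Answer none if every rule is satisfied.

parity

m₁+m₂+m₃ = 1 + 1 − 2 = 0  ✓
triangle: |3−4|=1 ≤ l₃=6 ≤ 3+4=7  ✓
parity: l₁+l₂+l₃ = 13 is odd  ✗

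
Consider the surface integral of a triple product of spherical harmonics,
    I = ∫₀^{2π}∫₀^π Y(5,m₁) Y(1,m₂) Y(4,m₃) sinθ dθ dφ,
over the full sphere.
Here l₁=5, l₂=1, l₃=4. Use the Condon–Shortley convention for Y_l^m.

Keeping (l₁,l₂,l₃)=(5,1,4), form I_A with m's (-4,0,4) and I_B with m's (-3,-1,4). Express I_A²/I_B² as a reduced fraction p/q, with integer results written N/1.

9/1

l's match ⇒ only the (l;m) 3-j factors differ between A and B.
A: triangle coeff Δ(5,1,4) = 1/495; Σ_t [1,1]: t=1:−1/40320 = -1/40320; (3j)²=1/55 [(5 1 4; -4 0 4)], sign=-1
B: triangle coeff Δ(5,1,4) = 1/495; Σ_t [0,0]: t=0:+1/80640 = 1/80640; (3j)²=1/495 [(5 1 4; -3 -1 4)], sign=+1
I_A²/I_B² = (1/55)/(1/495) = 9/1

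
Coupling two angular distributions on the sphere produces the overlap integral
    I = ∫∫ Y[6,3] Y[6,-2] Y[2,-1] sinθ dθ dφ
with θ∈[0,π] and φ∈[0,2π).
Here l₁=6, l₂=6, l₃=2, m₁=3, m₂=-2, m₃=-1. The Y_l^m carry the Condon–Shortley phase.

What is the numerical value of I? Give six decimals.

-0.140463

Rules hold: Σm=0, L=14 even, 0≤2≤12.
N = 13·13·5 = 845
Δ = 10!·2!·2!/15! = 1/90090
Racah Σ t=4..6: t=4:+1/69120 t=5:−1/14400 t=6:+1/69120 = -7/172800
⇒ 3j(6 6 2; 0 0 0)² = 14/715, sgn -1
Racah Σ t=2..3: t=2:+1/161280 t=3:−1/60480 = -1/96768
⇒ 3j(6 6 2; 3 -2 -1)² = 15/1001, sgn +1
4πI² = N·(3j₀)²·(3jₘ)² = 30/121
I = -1·√(0.247934/4π) = -0.14046335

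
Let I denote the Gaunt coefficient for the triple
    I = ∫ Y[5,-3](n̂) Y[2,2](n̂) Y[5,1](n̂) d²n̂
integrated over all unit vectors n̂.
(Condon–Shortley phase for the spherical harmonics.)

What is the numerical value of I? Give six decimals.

0.171169

Checks pass: Σm=0; 12 even; l₃=5∈[3,7].
(2·5+1)(2·2+1)(2·5+1) = 605
Δ: 2! 8! 2! / 13! → 1/38610
sum: t=0:+1/2880 t=1:−1/576 t=2:+1/2880 = -1/960
3j²(5 2 5; 0 0 0) = Δ·Π!·Σ² = 10/429  (sign +1)
sum: t=2:+1/5760 = 1/5760
3j²(5 2 5; -3 2 1) = Δ·Π!·Σ² = 56/2145  (sign +1)
combine: 4πI² = 605·10/429·56/2145 = 560/1521
take √, sign +1: I = 0.17116875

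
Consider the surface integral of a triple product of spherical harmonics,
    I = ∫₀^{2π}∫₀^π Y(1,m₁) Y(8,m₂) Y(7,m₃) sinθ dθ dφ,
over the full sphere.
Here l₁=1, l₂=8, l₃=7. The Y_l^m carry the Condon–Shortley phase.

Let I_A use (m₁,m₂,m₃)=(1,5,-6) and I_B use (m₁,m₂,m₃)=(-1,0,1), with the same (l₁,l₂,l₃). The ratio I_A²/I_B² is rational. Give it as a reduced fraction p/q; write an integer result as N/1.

3/28

l's match ⇒ only the (l;m) 3-j factors differ between A and B.
A: triangle coeff Δ(1,8,7) = 1/2040; Σ_t [0,0]: t=0:+1/12454041600 = 1/12454041600; (3j)²=1/680 [(1 8 7; 1 5 -6)], sign=-1
B: triangle coeff Δ(1,8,7) = 1/2040; Σ_t [2,2]: t=2:+1/58060800 = 1/58060800; (3j)²=7/510 [(1 8 7; -1 0 1)], sign=+1
I_A²/I_B² = (1/680)/(7/510) = 3/28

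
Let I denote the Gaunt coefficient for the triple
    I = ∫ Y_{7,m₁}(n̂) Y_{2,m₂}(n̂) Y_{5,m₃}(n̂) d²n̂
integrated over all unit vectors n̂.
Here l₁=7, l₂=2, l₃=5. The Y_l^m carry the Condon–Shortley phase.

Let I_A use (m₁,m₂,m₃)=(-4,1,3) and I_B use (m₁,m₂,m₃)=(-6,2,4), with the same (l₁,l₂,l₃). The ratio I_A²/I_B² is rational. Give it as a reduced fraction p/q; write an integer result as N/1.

Shared (l₁,l₂,l₃)=(7,2,5): N and (l;000)² cancel in I_A²/I_B².
A: Δ = 4!·10!·0!/15! = 1/15015; Racah Σ t=3..3: t=3:−1/483840 = -1/483840; ⇒ 3j(7 2 5; -4 1 3)² = 3/91, sgn -1
B: Δ = 4!·10!·0!/15! = 1/15015; Racah Σ t=4..4: t=4:+1/8709120 = 1/8709120; ⇒ 3j(7 2 5; -6 2 4)² = 1/21, sgn -1
I_A²/I_B² = (3/91)/(1/21) = 9/13

9/13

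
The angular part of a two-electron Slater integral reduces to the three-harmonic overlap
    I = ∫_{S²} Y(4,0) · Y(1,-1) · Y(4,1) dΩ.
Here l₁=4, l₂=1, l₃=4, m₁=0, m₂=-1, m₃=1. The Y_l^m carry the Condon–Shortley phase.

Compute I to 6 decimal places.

0.000000

L=9 odd ⇒ parity kills the (l;000) factor ⇒ I = 0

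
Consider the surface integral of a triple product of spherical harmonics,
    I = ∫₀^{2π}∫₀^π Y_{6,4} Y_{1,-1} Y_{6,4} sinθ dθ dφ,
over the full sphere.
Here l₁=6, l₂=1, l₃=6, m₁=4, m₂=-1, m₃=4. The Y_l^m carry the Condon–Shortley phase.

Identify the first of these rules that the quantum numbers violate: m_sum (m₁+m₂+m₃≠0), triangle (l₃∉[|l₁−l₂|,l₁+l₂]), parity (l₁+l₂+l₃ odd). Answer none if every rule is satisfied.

azimuthal sum: 4 − 1 + 4 = 7  ✗
5 ≤ 6 ≤ 7 (triangle on l)
L = 6 + 1 + 6 = 13 (odd)

m_sum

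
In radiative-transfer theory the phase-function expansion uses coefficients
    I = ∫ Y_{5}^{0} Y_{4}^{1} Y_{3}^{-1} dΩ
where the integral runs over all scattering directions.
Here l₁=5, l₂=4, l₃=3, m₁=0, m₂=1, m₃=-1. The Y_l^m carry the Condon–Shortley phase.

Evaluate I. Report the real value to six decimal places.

Rules hold: Σm=0, L=12 even, 1≤3≤9.
N = 11·9·7 = 693
Δ = 6!·4!·2!/13! = 1/180180
Racah Σ t=2..4: t=2:+1/576 t=3:−1/144 t=4:+1/576 = -1/288
⇒ 3j(5 4 3; 0 0 0)² = 20/1001, sgn +1
Racah Σ t=3..5: t=3:−1/288 t=4:+1/288 t=5:−1/5760 = -1/5760
⇒ 3j(5 4 3; 0 1 -1)² = 1/12012, sgn -1
4πI² = N·(3j₀)²·(3jₘ)² = 15/13013
I = -1·√(0.00115269/4π) = -0.00957750

-0.009577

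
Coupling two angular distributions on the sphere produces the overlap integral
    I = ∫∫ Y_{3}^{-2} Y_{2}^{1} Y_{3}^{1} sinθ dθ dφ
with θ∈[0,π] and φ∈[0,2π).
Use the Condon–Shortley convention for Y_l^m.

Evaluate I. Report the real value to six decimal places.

0.162868

Checks pass: Σm=0; 8 even; l₃=3∈[1,5].
(2·3+1)(2·2+1)(2·3+1) = 245
Δ: 2! 4! 2! / 9! → 1/3780
sum: t=0:+1/24 t=1:−1/4 t=2:+1/24 = -1/6
3j²(3 2 3; 0 0 0) = Δ·Π!·Σ² = 4/105  (sign +1)
sum: t=1:−1/48 t=2:+1/12 = 1/16
3j²(3 2 3; -2 1 1) = Δ·Π!·Σ² = 1/28  (sign +1)
combine: 4πI² = 245·4/105·1/28 = 1/3
take √, sign +1: I = 0.16286750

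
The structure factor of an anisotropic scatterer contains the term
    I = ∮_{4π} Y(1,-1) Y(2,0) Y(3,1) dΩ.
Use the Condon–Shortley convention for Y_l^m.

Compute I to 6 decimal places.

Rules hold: Σm=0, L=6 even, 1≤3≤3.
N = 3·5·7 = 105
Δ = 0!·2!·4!/7! = 1/105
Racah Σ t=0..0: t=0:+1/4 = 1/4
⇒ 3j(1 2 3; 0 0 0)² = 3/35, sgn -1
Racah Σ t=0..0: t=0:+1/8 = 1/8
⇒ 3j(1 2 3; -1 0 1)² = 2/35, sgn +1
4πI² = N·(3j₀)²·(3jₘ)² = 18/35
I = -1·√(0.514286/4π) = -0.20230066

-0.202301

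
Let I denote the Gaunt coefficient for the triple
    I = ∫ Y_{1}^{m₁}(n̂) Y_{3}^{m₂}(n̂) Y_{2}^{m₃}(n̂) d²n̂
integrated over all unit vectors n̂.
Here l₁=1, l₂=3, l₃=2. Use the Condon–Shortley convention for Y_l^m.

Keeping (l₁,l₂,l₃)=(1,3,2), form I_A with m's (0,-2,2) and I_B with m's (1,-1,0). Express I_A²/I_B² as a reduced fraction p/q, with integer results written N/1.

l's match ⇒ only the (l;m) 3-j factors differ between A and B.
A: triangle coeff Δ(1,3,2) = 1/105; Σ_t [1,1]: t=1:−1/24 = -1/24; (3j)²=1/21 [(1 3 2; 0 -2 2)], sign=-1
B: triangle coeff Δ(1,3,2) = 1/105; Σ_t [0,0]: t=0:+1/8 = 1/8; (3j)²=2/35 [(1 3 2; 1 -1 0)], sign=+1
I_A²/I_B² = (1/21)/(2/35) = 5/6

5/6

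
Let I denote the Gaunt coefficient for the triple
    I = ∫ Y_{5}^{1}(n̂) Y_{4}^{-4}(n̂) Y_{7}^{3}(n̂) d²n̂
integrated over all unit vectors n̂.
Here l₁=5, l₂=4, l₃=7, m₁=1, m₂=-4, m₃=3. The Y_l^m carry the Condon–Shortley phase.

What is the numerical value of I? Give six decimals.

m-sum 0 ✓  L=16 even ✓  1≤7≤9 ✓
Π(2lᵢ+1) = 11×9×15 = 1485
triangle coeff Δ(5,4,7) = 1/6126120
Σ_t [0,2]: t=0:+1/69120 t=1:−1/20736 t=2:+1/69120 = -1/51840
(3j)²=280/21879 [(5 4 7; 0 0 0)], sign=+1
Σ_t [0,0]: t=0:+1/829440 = 1/829440
(3j)²=35/2431 [(5 4 7; 1 -4 3)], sign=+1
⇒ 4πI² = 147000/537251
I = (+1)√(147000/537251/(4π)) = 0.14755880

0.147559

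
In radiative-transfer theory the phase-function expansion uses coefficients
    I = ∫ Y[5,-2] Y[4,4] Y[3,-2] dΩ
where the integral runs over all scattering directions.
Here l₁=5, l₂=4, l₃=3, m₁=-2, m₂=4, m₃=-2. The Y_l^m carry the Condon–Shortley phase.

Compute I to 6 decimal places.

Checks pass: Σm=0; 12 even; l₃=3∈[1,9].
(2·5+1)(2·4+1)(2·3+1) = 693
Δ: 6! 4! 2! / 13! → 1/180180
sum: t=2:+1/576 t=3:−1/144 t=4:+1/576 = -1/288
3j²(5 4 3; 0 0 0) = Δ·Π!·Σ² = 20/1001  (sign +1)
sum: t=6:+1/8640 = 1/8640
3j²(5 4 3; -2 4 -2) = Δ·Π!·Σ² = 14/1287  (sign -1)
combine: 4πI² = 693·20/1001·14/1287 = 280/1859
take √, sign -1: I = -0.10947990

-0.109480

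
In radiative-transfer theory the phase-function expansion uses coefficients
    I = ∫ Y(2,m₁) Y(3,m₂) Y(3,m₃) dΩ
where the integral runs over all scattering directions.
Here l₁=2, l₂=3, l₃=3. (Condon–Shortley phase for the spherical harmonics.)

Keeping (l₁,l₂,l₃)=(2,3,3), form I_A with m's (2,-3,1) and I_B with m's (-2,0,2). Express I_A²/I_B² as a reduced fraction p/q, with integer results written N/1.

Same 2,3,3: normalisation and zero-m 3j drop out of the ratio.
A: Δ: 2! 2! 4! / 9! → 1/3780; sum: t=0:+1/96 = 1/96; 3j²(2 3 3; 2 -3 1) = Δ·Π!·Σ² = 1/42  (sign +1)
B: Δ: 2! 2! 4! / 9! → 1/3780; sum: t=2:+1/24 = 1/24; 3j²(2 3 3; -2 0 2) = Δ·Π!·Σ² = 1/21  (sign -1)
I_A²/I_B² = (1/42)/(1/21) = 1/2

1/2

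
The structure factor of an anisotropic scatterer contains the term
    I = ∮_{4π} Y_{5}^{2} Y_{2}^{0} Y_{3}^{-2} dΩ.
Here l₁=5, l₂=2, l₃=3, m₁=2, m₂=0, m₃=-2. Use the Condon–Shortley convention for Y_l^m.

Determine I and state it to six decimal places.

Checks pass: Σm=0; 10 even; l₃=3∈[3,7].
(2·5+1)(2·2+1)(2·3+1) = 385
Δ: 4! 6! 0! / 11! → 1/2310
sum: t=2:+1/144 = 1/144
3j²(5 2 3; 0 0 0) = Δ·Π!·Σ² = 10/231  (sign -1)
sum: t=2:+1/480 = 1/480
3j²(5 2 3; 2 0 -2) = Δ·Π!·Σ² = 3/110  (sign -1)
combine: 4πI² = 385·10/231·3/110 = 5/11
take √, sign +1: I = 0.19018827

0.190188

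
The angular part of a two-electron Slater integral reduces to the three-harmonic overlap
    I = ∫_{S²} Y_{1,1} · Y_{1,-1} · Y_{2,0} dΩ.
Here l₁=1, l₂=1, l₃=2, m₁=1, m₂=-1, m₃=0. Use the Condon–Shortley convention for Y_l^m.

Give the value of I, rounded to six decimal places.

Checks pass: Σm=0; 4 even; l₃=2∈[0,2].
(2·1+1)(2·1+1)(2·2+1) = 45
Δ: 0! 2! 2! / 5! → 1/30
sum: t=0:+1/1 = 1/1
3j²(1 1 2; 0 0 0) = Δ·Π!·Σ² = 2/15  (sign +1)
sum: t=0:+1/4 = 1/4
3j²(1 1 2; 1 -1 0) = Δ·Π!·Σ² = 1/30  (sign +1)
combine: 4πI² = 45·2/15·1/30 = 1/5
take √, sign +1: I = 0.12615663

0.126157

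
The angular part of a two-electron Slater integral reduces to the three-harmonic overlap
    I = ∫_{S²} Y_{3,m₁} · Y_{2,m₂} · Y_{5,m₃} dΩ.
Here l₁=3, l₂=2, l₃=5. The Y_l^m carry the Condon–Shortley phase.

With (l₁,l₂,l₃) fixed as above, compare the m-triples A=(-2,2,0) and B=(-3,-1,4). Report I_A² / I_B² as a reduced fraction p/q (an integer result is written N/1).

5/84

l's match ⇒ only the (l;m) 3-j factors differ between A and B.
A: triangle coeff Δ(3,2,5) = 1/2310; Σ_t [0,0]: t=0:+1/2880 = 1/2880; (3j)²=1/462 [(3 2 5; -2 2 0)], sign=-1
B: triangle coeff Δ(3,2,5) = 1/2310; Σ_t [0,0]: t=0:+1/4320 = 1/4320; (3j)²=2/55 [(3 2 5; -3 -1 4)], sign=-1
I_A²/I_B² = (1/462)/(2/55) = 5/84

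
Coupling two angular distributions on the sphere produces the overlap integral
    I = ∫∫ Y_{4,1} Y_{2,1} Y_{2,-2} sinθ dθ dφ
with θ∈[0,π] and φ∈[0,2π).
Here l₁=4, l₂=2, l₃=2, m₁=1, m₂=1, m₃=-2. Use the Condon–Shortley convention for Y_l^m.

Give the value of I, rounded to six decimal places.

Rules hold: Σm=0, L=8 even, 2≤2≤6.
N = 9·5·5 = 225
Δ = 4!·4!·0!/9! = 1/630
Racah Σ t=2..2: t=2:+1/16 = 1/16
⇒ 3j(4 2 2; 0 0 0)² = 2/35, sgn +1
Racah Σ t=3..3: t=3:−1/144 = -1/144
⇒ 3j(4 2 2; 1 1 -2)² = 1/126, sgn -1
4πI² = N·(3j₀)²·(3jₘ)² = 5/49
I = -1·√(0.102041/4π) = -0.09011188

-0.090112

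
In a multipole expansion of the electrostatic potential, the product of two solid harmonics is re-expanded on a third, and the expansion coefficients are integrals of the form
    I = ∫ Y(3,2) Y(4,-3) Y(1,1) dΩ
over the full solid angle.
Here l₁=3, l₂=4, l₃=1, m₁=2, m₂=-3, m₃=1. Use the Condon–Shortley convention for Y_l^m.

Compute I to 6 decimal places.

Checks pass: Σm=0; 8 even; l₃=1∈[1,7].
(2·3+1)(2·4+1)(2·1+1) = 189
Δ: 6! 0! 2! / 9! → 1/252
sum: t=3:−1/36 = -1/36
3j²(3 4 1; 0 0 0) = Δ·Π!·Σ² = 4/63  (sign +1)
sum: t=1:−1/240 = -1/240
3j²(3 4 1; 2 -3 1) = Δ·Π!·Σ² = 1/12  (sign -1)
combine: 4πI² = 189·4/63·1/12 = 1/1
take √, sign -1: I = -0.28209479

-0.282095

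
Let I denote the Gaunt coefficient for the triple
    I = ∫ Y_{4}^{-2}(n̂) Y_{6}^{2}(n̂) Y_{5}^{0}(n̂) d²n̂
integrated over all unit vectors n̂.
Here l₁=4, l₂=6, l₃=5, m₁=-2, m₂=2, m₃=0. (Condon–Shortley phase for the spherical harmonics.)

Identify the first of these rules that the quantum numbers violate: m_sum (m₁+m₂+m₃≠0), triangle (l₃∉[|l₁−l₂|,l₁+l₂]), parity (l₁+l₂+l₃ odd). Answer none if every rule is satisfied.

azimuthal sum: -2 + 2 + 0 = 0  ✓
2 ≤ 5 ≤ 10 (triangle on l)  ✓
L = 4 + 6 + 5 = 15 (odd)  ✗

parity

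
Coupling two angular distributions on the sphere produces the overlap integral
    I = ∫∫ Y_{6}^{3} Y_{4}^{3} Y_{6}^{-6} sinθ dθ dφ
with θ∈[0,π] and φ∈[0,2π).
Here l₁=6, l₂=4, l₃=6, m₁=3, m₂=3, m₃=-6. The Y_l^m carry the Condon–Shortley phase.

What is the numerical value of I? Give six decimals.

-0.119136

m-sum 0 ✓  L=16 even ✓  2≤6≤10 ✓
Π(2lᵢ+1) = 13×9×13 = 1521
triangle coeff Δ(6,4,6) = 1/15315300
Σ_t [0,4]: t=0:+1/829440 t=1:−1/25920 t=2:+1/9216 t=3:−1/25920 t=4:+1/829440 = 7/207360
(3j)²=28/2431 [(6 4 6; 0 0 0)], sign=+1
Σ_t [3,3]: t=3:−1/5806080 = -1/5806080
(3j)²=9/884 [(6 4 6; 3 3 -6)], sign=-1
⇒ 4πI² = 567/3179
I = (-1)√(567/3179/(4π)) = -0.11913554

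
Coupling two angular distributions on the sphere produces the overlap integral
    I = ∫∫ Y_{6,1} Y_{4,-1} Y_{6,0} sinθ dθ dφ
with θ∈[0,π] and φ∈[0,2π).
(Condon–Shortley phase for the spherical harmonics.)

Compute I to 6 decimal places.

Rules hold: Σm=0, L=16 even, 2≤6≤10.
N = 13·9·13 = 1521
Δ = 4!·8!·4!/17! = 1/15315300
Racah Σ t=0..4: t=0:+1/829440 t=1:−1/25920 t=2:+1/9216 t=3:−1/25920 t=4:+1/829440 = 7/207360
⇒ 3j(6 4 6; 0 0 0)² = 28/2431, sgn +1
Racah Σ t=0..3: t=0:+1/103680 t=1:−1/13824 t=2:+1/17280 t=3:−1/207360 = -1/103680
⇒ 3j(6 4 6; 1 -1 0)² = 10/7293, sgn -1
4πI² = N·(3j₀)²·(3jₘ)² = 840/34969
I = -1·√(0.0240213/4π) = -0.04372130

-0.043721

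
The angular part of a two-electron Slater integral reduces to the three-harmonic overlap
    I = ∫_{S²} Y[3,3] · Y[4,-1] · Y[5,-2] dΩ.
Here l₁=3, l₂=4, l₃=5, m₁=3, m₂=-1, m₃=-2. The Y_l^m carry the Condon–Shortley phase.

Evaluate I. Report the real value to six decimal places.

-0.179179

Rules hold: Σm=0, L=12 even, 1≤5≤7.
N = 7·9·11 = 693
Δ = 2!·4!·6!/13! = 1/180180
Racah Σ t=0..2: t=0:+1/576 t=1:−1/144 t=2:+1/576 = -1/288
⇒ 3j(3 4 5; 0 0 0)² = 20/1001, sgn +1
Racah Σ t=0..0: t=0:+1/1728 = 1/1728
⇒ 3j(3 4 5; 3 -1 -2)² = 25/858, sgn -1
4πI² = N·(3j₀)²·(3jₘ)² = 750/1859
I = -1·√(0.403443/4π) = -0.17917854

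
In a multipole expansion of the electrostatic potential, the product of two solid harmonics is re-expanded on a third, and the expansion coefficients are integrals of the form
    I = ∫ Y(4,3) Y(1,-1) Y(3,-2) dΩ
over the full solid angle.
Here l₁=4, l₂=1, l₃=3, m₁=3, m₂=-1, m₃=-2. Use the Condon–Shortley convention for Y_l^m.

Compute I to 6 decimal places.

-0.282095

Rules hold: Σm=0, L=8 even, 3≤3≤5.
N = 9·3·7 = 189
Δ = 2!·6!·0!/9! = 1/252
Racah Σ t=1..1: t=1:−1/36 = -1/36
⇒ 3j(4 1 3; 0 0 0)² = 4/63, sgn +1
Racah Σ t=0..0: t=0:+1/240 = 1/240
⇒ 3j(4 1 3; 3 -1 -2)² = 1/12, sgn -1
4πI² = N·(3j₀)²·(3jₘ)² = 1/1
I = -1·√(1/4π) = -0.28209479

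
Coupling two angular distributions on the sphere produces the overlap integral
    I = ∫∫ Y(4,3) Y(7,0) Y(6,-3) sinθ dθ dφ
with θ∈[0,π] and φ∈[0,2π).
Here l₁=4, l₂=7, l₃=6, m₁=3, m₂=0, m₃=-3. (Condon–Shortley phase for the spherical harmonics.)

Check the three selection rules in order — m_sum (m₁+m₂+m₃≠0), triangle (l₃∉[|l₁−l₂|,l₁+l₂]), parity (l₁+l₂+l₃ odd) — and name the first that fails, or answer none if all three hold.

m₁+m₂+m₃ = 3 + 0 − 3 = 0  ✓
triangle: |4−7|=3 ≤ l₃=6 ≤ 4+7=11  ✓
parity: l₁+l₂+l₃ = 17 is odd  ✗

parity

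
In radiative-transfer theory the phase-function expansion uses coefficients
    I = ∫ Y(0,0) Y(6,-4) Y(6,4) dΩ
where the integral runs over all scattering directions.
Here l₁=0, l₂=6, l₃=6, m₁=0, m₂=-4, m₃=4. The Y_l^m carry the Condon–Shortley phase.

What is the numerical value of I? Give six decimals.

m-sum 0 ✓  L=12 even ✓  6≤6≤6 ✓
Π(2lᵢ+1) = 1×13×13 = 169
triangle coeff Δ(0,6,6) = 1/13
Σ_t [0,0]: t=0:+1/518400 = 1/518400
(3j)²=1/13 [(0 6 6; 0 0 0)], sign=+1
Σ_t [0,0]: t=0:+1/7257600 = 1/7257600
(3j)²=1/13 [(0 6 6; 0 -4 4)], sign=+1
⇒ 4πI² = 1/1
I = (+1)√(1/1/(4π)) = 0.28209479

0.282095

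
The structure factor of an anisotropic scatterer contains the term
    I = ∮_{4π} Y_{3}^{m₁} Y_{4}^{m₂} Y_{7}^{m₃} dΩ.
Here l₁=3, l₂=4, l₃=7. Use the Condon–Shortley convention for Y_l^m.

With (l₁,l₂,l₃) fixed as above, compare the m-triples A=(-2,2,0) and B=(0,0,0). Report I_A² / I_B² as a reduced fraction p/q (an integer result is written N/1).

Shared (l₁,l₂,l₃)=(3,4,7): N and (l;000)² cancel in I_A²/I_B².
A: Δ = 0!·6!·8!/15! = 1/45045; Racah Σ t=0..0: t=0:+1/172800 = 1/172800; ⇒ 3j(3 4 7; -2 2 0)² = 7/2145, sgn -1
B: Δ = 0!·6!·8!/15! = 1/45045; Racah Σ t=0..0: t=0:+1/20736 = 1/20736; ⇒ 3j(3 4 7; 0 0 0)² = 35/1287, sgn -1
I_A²/I_B² = (7/2145)/(35/1287) = 3/25

3/25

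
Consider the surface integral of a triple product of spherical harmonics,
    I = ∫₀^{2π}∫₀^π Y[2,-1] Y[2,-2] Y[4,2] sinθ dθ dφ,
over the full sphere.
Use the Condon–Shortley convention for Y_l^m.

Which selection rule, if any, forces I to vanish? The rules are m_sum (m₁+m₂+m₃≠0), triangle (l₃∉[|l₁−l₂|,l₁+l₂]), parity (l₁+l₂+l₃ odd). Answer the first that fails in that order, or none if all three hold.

Σmᵢ = -1  ✗
l₃∈[|l₁−l₂|,l₁+l₂]=[0,4], have l₃=4
Σlᵢ = 8 ⇒ even

m_sum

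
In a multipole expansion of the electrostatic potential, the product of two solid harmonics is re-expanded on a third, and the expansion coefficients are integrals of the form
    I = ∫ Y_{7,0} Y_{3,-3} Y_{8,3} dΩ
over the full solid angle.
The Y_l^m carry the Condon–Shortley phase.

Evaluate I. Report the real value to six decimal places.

Rules hold: Σm=0, L=18 even, 4≤8≤10.
N = 15·7·17 = 1785
Δ = 2!·12!·4!/19! = 1/5290740
Racah Σ t=0..2: t=0:+1/7257600 t=1:−1/2073600 t=2:+1/7257600 = -1/4838400
⇒ 3j(7 3 8; 0 0 0)² = 252/20995, sgn -1
Racah Σ t=0..0: t=0:+1/29030400 = 1/29030400
⇒ 3j(7 3 8; 0 -3 3)² = 165/8398, sgn -1
4πI² = N·(3j₀)²·(3jₘ)² = 436590/1037153
I = +1·√(0.42095/4π) = 0.18302506

0.183025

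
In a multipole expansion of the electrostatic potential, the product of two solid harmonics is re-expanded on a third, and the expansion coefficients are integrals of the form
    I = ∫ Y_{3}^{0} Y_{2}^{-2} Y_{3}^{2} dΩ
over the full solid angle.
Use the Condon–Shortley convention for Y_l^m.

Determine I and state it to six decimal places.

m-sum 0 ✓  L=8 even ✓  1≤3≤5 ✓
Π(2lᵢ+1) = 7×5×7 = 245
triangle coeff Δ(3,2,3) = 1/3780
Σ_t [0,2]: t=0:+1/24 t=1:−1/4 t=2:+1/24 = -1/6
(3j)²=4/105 [(3 2 3; 0 0 0)], sign=+1
Σ_t [0,0]: t=0:+1/24 = 1/24
(3j)²=1/21 [(3 2 3; 0 -2 2)], sign=-1
⇒ 4πI² = 4/9
I = (-1)√(4/9/(4π)) = -0.18806319

-0.188063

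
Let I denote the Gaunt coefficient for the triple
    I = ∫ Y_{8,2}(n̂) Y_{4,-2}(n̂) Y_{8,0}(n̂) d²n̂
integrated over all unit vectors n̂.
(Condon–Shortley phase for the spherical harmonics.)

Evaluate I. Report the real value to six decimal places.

Checks pass: Σm=0; 20 even; l₃=8∈[4,12].
(2·8+1)(2·4+1)(2·8+1) = 2601
Δ: 4! 12! 4! / 21! → 1/185175900
sum: t=0:+1/557383680 t=1:−1/21772800 t=2:+1/8294400 t=3:−1/21772800 t=4:+1/557383680 = 1/30965760
3j²(8 4 8; 0 0 0) = Δ·Π!·Σ² = 36/4199  (sign +1)
sum: t=0:+1/49766400 t=1:−1/21772800 t=2:+1/92897280 = -1/66355200
3j²(8 4 8; 2 -2 0) = Δ·Π!·Σ² = 63/8398  (sign -1)
combine: 4πI² = 2601·36/4199·63/8398 = 10206/61009
take √, sign -1: I = -0.11537877

-0.115379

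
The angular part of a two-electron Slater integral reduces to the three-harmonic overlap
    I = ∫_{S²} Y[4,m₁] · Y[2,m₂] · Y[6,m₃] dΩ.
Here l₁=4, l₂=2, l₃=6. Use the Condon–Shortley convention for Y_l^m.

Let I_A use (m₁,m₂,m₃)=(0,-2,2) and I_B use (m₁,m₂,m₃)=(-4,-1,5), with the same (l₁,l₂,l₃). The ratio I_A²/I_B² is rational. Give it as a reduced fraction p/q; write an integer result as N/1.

Same 4,2,6: normalisation and zero-m 3j drop out of the ratio.
A: Δ: 0! 8! 4! / 13! → 1/6435; sum: t=0:+1/13824 = 1/13824; 3j²(4 2 6; 0 -2 2) = Δ·Π!·Σ² = 14/1287  (sign +1)
B: Δ: 0! 8! 4! / 13! → 1/6435; sum: t=0:+1/241920 = 1/241920; 3j²(4 2 6; -4 -1 5) = Δ·Π!·Σ² = 1/39  (sign -1)
I_A²/I_B² = (14/1287)/(1/39) = 14/33

14/33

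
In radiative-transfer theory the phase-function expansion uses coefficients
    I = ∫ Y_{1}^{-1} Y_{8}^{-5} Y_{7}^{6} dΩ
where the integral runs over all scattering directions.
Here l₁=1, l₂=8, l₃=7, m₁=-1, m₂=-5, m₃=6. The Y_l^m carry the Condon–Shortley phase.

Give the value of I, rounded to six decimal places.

-0.052996

Rules hold: Σm=0, L=16 even, 7≤7≤9.
N = 3·17·15 = 765
Δ = 2!·0!·14!/17! = 1/2040
Racah Σ t=1..1: t=1:−1/25401600 = -1/25401600
⇒ 3j(1 8 7; 0 0 0)² = 8/255, sgn +1
Racah Σ t=2..2: t=2:+1/12454041600 = 1/12454041600
⇒ 3j(1 8 7; -1 -5 6)² = 1/680, sgn -1
4πI² = N·(3j₀)²·(3jₘ)² = 3/85
I = -1·√(0.0352941/4π) = -0.05299638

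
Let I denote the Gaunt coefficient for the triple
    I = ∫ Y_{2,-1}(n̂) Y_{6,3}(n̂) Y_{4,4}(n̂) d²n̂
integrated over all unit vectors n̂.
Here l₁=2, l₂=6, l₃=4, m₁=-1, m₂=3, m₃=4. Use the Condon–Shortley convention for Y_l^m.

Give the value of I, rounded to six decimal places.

Σmᵢ = 6 ≠ 0, so the φ-integral vanishes; I = 0

0.000000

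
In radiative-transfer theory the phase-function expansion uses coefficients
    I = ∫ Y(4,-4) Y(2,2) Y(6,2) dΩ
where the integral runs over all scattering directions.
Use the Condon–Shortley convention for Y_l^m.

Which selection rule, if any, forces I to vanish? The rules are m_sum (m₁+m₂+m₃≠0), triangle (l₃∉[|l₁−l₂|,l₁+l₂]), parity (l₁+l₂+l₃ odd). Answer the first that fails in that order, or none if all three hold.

m₁+m₂+m₃ = -4 + 2 + 2 = 0  ✓
triangle: |4−2|=2 ≤ l₃=6 ≤ 4+2=6  ✓
parity: l₁+l₂+l₃ = 12 is even  ✓

none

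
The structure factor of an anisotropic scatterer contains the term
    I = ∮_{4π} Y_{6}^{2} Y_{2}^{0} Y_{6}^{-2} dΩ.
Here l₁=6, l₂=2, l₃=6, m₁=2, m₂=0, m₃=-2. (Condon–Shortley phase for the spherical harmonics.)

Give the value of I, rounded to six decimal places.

0.114688

Checks pass: Σm=0; 14 even; l₃=6∈[4,8].
(2·6+1)(2·2+1)(2·6+1) = 845
Δ: 2! 10! 2! / 15! → 1/90090
sum: t=0:+1/69120 t=1:−1/14400 t=2:+1/69120 = -7/172800
3j²(6 2 6; 0 0 0) = Δ·Π!·Σ² = 14/715  (sign -1)
sum: t=0:+1/69120 t=1:−1/30240 t=2:+1/322560 = -1/64512
3j²(6 2 6; 2 0 -2) = Δ·Π!·Σ² = 10/1001  (sign -1)
combine: 4πI² = 845·14/715·10/1001 = 20/121
take √, sign +1: I = 0.11468784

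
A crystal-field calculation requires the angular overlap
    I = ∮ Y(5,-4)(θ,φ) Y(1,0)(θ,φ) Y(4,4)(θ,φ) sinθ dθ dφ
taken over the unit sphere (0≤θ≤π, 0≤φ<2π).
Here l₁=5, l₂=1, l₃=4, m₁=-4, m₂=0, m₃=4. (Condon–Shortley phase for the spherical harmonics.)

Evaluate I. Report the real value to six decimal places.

0.147319

Rules hold: Σm=0, L=10 even, 4≤4≤6.
N = 11·3·9 = 297
Δ = 2!·8!·0!/11! = 1/495
Racah Σ t=1..1: t=1:−1/576 = -1/576
⇒ 3j(5 1 4; 0 0 0)² = 5/99, sgn -1
Racah Σ t=1..1: t=1:−1/40320 = -1/40320
⇒ 3j(5 1 4; -4 0 4)² = 1/55, sgn -1
4πI² = N·(3j₀)²·(3jₘ)² = 3/11
I = +1·√(0.272727/4π) = 0.14731920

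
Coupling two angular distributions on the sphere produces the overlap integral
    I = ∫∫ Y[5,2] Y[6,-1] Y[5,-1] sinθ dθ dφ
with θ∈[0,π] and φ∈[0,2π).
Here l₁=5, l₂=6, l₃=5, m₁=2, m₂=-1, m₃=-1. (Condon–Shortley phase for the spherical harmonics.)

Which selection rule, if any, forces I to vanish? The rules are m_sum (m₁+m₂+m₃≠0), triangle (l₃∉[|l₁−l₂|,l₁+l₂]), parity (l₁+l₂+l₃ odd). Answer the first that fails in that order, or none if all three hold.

Σmᵢ = 0  ✓
l₃∈[|l₁−l₂|,l₁+l₂]=[1,11], have l₃=5  ✓
Σlᵢ = 16 ⇒ even  ✓

none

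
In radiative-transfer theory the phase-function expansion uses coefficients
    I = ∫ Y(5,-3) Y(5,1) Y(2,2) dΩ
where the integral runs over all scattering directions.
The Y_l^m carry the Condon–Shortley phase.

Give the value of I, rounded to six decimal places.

Checks pass: Σm=0; 12 even; l₃=2∈[0,10].
(2·5+1)(2·5+1)(2·2+1) = 605
Δ: 8! 2! 2! / 13! → 1/38610
sum: t=3:−1/2880 t=4:+1/576 t=5:−1/2880 = 1/960
3j²(5 5 2; 0 0 0) = Δ·Π!·Σ² = 10/429  (sign +1)
sum: t=6:+1/5760 = 1/5760
3j²(5 5 2; -3 1 2) = Δ·Π!·Σ² = 56/2145  (sign +1)
combine: 4πI² = 605·10/429·56/2145 = 560/1521
take √, sign +1: I = 0.17116875

0.171169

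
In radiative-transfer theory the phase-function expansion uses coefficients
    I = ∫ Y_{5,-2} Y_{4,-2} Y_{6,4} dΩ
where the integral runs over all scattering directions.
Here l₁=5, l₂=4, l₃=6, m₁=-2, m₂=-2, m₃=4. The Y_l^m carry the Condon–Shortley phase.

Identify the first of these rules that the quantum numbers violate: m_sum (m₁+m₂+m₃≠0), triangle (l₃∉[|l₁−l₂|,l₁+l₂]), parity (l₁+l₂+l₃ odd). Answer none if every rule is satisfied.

parity

m₁+m₂+m₃ = -2 − 2 + 4 = 0  ✓
triangle: |5−4|=1 ≤ l₃=6 ≤ 5+4=9  ✓
parity: l₁+l₂+l₃ = 15 is odd  ✗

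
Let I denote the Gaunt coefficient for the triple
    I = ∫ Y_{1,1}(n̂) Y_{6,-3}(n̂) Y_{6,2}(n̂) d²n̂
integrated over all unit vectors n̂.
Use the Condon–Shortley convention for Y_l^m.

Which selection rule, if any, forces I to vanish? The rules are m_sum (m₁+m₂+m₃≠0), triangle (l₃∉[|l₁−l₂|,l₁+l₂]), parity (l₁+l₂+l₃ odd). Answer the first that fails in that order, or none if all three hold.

Σmᵢ = 0  ✓
l₃∈[|l₁−l₂|,l₁+l₂]=[5,7], have l₃=6  ✓
Σlᵢ = 13 ⇒ odd  ✗

parity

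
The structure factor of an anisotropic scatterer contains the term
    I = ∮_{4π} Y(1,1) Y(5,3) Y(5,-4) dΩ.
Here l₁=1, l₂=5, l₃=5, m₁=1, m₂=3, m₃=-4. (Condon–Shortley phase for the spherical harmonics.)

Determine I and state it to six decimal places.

0.000000

Σlᵢ=11 odd — θ-integrand is odd under cosθ→−cosθ; I=0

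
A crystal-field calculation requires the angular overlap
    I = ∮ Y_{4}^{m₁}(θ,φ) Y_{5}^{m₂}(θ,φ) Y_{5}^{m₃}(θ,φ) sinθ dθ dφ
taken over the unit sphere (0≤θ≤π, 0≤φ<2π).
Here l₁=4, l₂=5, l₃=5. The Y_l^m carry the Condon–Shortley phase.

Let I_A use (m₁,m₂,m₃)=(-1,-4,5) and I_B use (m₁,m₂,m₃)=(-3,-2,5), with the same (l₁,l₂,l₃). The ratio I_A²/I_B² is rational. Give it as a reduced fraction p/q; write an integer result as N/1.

12/7

Same 4,5,5: normalisation and zero-m 3j drop out of the ratio.
A: Δ: 4! 4! 6! / 15! → 1/3153150; sum: t=1:−1/103680 = -1/103680; 3j²(4 5 5; -1 -4 5) = Δ·Π!·Σ² = 4/143  (sign -1)
B: Δ: 4! 4! 6! / 15! → 1/3153150; sum: t=3:−1/103680 = -1/103680; 3j²(4 5 5; -3 -2 5) = Δ·Π!·Σ² = 7/429  (sign -1)
I_A²/I_B² = (4/143)/(7/429) = 12/7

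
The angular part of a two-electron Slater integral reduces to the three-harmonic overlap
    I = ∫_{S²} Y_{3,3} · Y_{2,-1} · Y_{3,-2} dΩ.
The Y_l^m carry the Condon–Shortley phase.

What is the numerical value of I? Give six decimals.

-0.210261

m-sum 0 ✓  L=8 even ✓  1≤3≤5 ✓
Π(2lᵢ+1) = 7×5×7 = 245
triangle coeff Δ(3,2,3) = 1/3780
Σ_t [0,2]: t=0:+1/24 t=1:−1/4 t=2:+1/24 = -1/6
(3j)²=4/105 [(3 2 3; 0 0 0)], sign=+1
Σ_t [0,0]: t=0:+1/48 = 1/48
(3j)²=5/84 [(3 2 3; 3 -1 -2)], sign=-1
⇒ 4πI² = 5/9
I = (-1)√(5/9/(4π)) = -0.21026104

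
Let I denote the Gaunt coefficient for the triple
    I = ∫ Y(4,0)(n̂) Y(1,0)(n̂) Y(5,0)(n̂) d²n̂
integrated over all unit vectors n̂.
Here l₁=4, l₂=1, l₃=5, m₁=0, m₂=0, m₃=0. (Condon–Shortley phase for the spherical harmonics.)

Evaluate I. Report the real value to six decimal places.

Checks pass: Σm=0; 10 even; l₃=5∈[3,5].
(2·4+1)(2·1+1)(2·5+1) = 297
Δ: 0! 8! 2! / 11! → 1/495
sum: t=0:+1/576 = 1/576
3j²(4 1 5; 0 0 0) = Δ·Π!·Σ² = 5/99  (sign -1)
(m-triple is (0,0,0) — same symbol as above.)
combine: 4πI² = 297·5/99·5/99 = 25/33
take √, sign +1: I = 0.24553200

0.245532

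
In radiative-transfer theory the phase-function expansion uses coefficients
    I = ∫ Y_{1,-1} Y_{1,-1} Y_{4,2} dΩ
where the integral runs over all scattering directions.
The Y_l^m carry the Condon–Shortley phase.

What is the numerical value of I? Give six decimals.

0.000000

triangle: need 0≤l₃≤2, have 4; I=0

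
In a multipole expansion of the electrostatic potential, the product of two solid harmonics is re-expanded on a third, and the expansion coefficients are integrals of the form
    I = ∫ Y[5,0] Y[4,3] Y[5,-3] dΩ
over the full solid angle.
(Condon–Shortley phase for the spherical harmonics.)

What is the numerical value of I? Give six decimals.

0.130198

Checks pass: Σm=0; 14 even; l₃=5∈[1,9].
(2·5+1)(2·4+1)(2·5+1) = 1089
Δ: 4! 6! 4! / 15! → 1/3153150
sum: t=0:+1/69120 t=1:−1/1728 t=2:+1/576 t=3:−1/1728 t=4:+1/69120 = 7/11520
3j²(5 4 5; 0 0 0) = Δ·Π!·Σ² = 2/143  (sign -1)
sum: t=3:−1/6912 t=4:+1/17280 = -1/11520
3j²(5 4 5; 0 3 -3) = Δ·Π!·Σ² = 2/143  (sign -1)
combine: 4πI² = 1089·2/143·2/143 = 36/169
take √, sign +1: I = 0.13019760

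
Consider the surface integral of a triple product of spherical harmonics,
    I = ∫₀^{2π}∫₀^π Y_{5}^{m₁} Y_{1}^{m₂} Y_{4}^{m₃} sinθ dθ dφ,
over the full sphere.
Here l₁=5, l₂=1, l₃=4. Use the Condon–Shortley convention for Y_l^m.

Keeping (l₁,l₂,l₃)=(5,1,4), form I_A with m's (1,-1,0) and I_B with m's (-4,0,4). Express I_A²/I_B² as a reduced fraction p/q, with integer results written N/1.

Same 5,1,4: normalisation and zero-m 3j drop out of the ratio.
A: Δ: 2! 8! 0! / 11! → 1/495; sum: t=0:+1/1152 = 1/1152; 3j²(5 1 4; 1 -1 0) = Δ·Π!·Σ² = 1/33  (sign +1)
B: Δ: 2! 8! 0! / 11! → 1/495; sum: t=1:−1/40320 = -1/40320; 3j²(5 1 4; -4 0 4) = Δ·Π!·Σ² = 1/55  (sign -1)
I_A²/I_B² = (1/33)/(1/55) = 5/3

5/3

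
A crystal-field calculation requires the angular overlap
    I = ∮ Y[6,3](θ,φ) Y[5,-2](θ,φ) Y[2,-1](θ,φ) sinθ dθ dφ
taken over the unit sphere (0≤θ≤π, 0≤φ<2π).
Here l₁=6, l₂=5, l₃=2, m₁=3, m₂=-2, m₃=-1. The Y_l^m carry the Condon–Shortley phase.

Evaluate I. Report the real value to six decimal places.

0.000000

l₁+l₂+l₃=13 is odd: 3j(l;000)=0 ⇒ I=0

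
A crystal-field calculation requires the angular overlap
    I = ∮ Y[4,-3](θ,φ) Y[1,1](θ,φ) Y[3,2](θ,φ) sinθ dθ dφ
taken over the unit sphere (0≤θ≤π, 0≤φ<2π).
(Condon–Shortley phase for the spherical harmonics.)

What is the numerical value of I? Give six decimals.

-0.282095

Checks pass: Σm=0; 8 even; l₃=3∈[3,5].
(2·4+1)(2·1+1)(2·3+1) = 189
Δ: 2! 6! 0! / 9! → 1/252
sum: t=1:−1/36 = -1/36
3j²(4 1 3; 0 0 0) = Δ·Π!·Σ² = 4/63  (sign +1)
sum: t=2:+1/240 = 1/240
3j²(4 1 3; -3 1 2) = Δ·Π!·Σ² = 1/12  (sign -1)
combine: 4πI² = 189·4/63·1/12 = 1/1
take √, sign -1: I = -0.28209479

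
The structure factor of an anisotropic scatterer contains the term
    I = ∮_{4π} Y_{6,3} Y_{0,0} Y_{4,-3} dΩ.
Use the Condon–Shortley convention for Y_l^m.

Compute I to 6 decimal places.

|6−0|≤4≤6+0 violated ⇒ I = 0

0.000000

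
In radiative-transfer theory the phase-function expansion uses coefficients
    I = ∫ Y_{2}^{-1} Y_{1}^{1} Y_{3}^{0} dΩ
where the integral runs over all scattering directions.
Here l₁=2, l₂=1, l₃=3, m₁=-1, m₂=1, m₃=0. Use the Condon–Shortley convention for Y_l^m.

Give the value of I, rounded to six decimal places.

Rules hold: Σm=0, L=6 even, 1≤3≤3.
N = 5·3·7 = 105
Δ = 0!·4!·2!/7! = 1/105
Racah Σ t=0..0: t=0:+1/4 = 1/4
⇒ 3j(2 1 3; 0 0 0)² = 3/35, sgn -1
Racah Σ t=0..0: t=0:+1/12 = 1/12
⇒ 3j(2 1 3; -1 1 0)² = 1/35, sgn -1
4πI² = N·(3j₀)²·(3jₘ)² = 9/35
I = +1·√(0.257143/4π) = 0.14304817

0.143048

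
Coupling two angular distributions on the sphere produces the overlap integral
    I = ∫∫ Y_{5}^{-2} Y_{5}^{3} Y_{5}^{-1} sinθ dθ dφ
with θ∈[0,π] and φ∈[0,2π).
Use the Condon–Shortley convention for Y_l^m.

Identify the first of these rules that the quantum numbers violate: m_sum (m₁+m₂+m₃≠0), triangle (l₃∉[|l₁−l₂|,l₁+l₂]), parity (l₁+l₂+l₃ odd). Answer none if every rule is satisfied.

parity

Σmᵢ = 0  ✓
l₃∈[|l₁−l₂|,l₁+l₂]=[0,10], have l₃=5  ✓
Σlᵢ = 15 ⇒ odd  ✗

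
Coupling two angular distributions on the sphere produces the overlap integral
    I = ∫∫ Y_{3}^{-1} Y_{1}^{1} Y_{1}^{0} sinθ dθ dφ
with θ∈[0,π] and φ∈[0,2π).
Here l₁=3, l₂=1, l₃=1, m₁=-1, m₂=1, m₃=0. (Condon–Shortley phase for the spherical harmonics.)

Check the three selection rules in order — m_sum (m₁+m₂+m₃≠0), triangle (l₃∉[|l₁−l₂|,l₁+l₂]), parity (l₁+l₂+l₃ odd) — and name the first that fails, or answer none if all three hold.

triangle

azimuthal sum: -1 + 1 + 0 = 0  ✓
2 ≤ 1 ≤ 4 (triangle on l)  ✗
L = 3 + 1 + 1 = 5 (odd)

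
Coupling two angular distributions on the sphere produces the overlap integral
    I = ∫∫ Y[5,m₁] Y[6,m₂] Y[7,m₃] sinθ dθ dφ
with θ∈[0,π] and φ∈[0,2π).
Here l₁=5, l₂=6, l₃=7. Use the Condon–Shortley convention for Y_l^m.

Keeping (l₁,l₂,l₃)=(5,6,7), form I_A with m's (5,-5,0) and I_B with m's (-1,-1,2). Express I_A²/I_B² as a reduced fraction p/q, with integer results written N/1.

Shared (l₁,l₂,l₃)=(5,6,7): N and (l;000)² cancel in I_A²/I_B².
A: Δ = 4!·6!·8!/19! = 1/174594420; Racah Σ t=0..0: t=0:+1/87091200 = 1/87091200; ⇒ 3j(5 6 7; 5 -5 0)² = 35/12597, sgn -1
B: Δ = 4!·6!·8!/19! = 1/174594420; Racah Σ t=0..4: t=0:+1/12441600 t=1:−1/414720 t=2:+1/138240 t=3:−1/311040 t=4:+1/5806080 = 1/537600; ⇒ 3j(5 6 7; -1 -1 2)² = 2916/323323, sgn -1
I_A²/I_B² = (35/12597)/(2916/323323) = 2695/8748

2695/8748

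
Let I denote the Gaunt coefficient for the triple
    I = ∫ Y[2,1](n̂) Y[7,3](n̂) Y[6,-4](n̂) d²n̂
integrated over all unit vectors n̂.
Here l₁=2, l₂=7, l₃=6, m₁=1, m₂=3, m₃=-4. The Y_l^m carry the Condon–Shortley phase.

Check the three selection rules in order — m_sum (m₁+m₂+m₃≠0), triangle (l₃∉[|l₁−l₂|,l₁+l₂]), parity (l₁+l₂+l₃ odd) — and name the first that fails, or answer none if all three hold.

azimuthal sum: 1 + 3 − 4 = 0  ✓
5 ≤ 6 ≤ 9 (triangle on l)  ✓
L = 2 + 7 + 6 = 15 (odd)  ✗

parity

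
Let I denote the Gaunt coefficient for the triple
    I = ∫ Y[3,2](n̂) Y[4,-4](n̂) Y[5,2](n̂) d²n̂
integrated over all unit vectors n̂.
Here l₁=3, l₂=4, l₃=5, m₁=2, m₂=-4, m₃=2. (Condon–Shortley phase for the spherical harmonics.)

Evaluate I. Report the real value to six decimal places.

m-sum 0 ✓  L=12 even ✓  1≤5≤7 ✓
Π(2lᵢ+1) = 7×9×11 = 693
triangle coeff Δ(3,4,5) = 1/180180
Σ_t [0,2]: t=0:+1/576 t=1:−1/144 t=2:+1/576 = -1/288
(3j)²=20/1001 [(3 4 5; 0 0 0)], sign=+1
Σ_t [0,0]: t=0:+1/8640 = 1/8640
(3j)²=14/1287 [(3 4 5; 2 -4 2)], sign=-1
⇒ 4πI² = 280/1859
I = (-1)√(280/1859/(4π)) = -0.10947990

-0.109480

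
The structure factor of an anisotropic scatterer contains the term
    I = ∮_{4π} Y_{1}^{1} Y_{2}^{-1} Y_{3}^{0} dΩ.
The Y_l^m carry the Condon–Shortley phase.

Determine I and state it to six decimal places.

Rules hold: Σm=0, L=6 even, 1≤3≤3.
N = 3·5·7 = 105
Δ = 0!·2!·4!/7! = 1/105
Racah Σ t=0..0: t=0:+1/4 = 1/4
⇒ 3j(1 2 3; 0 0 0)² = 3/35, sgn -1
Racah Σ t=0..0: t=0:+1/12 = 1/12
⇒ 3j(1 2 3; 1 -1 0)² = 1/35, sgn -1
4πI² = N·(3j₀)²·(3jₘ)² = 9/35
I = +1·√(0.257143/4π) = 0.14304817

0.143048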